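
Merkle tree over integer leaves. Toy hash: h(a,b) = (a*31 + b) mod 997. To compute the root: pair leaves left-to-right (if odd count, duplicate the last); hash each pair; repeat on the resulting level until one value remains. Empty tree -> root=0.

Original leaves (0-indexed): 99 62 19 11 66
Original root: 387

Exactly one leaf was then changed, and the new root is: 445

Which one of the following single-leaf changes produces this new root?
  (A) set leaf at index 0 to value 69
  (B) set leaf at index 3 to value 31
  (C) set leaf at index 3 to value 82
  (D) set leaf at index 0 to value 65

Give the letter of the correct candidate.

Answer: D

Derivation:
Original leaves: [99, 62, 19, 11, 66]
Target new root: 445
Try each candidate change and compute the resulting root:
Candidate A: set leaf[0] = 69 -> leaves = [69, 62, 19, 11, 66]
  L0: [69, 62, 19, 11, 66]
  L1: h(69,62)=(69*31+62)%997=207 h(19,11)=(19*31+11)%997=600 h(66,66)=(66*31+66)%997=118 -> [207, 600, 118]
  L2: h(207,600)=(207*31+600)%997=38 h(118,118)=(118*31+118)%997=785 -> [38, 785]
  L3: h(38,785)=(38*31+785)%997=966 -> [966]
  root = 966 != target 445
Candidate B: set leaf[3] = 31 -> leaves = [99, 62, 19, 31, 66]
  L0: [99, 62, 19, 31, 66]
  L1: h(99,62)=(99*31+62)%997=140 h(19,31)=(19*31+31)%997=620 h(66,66)=(66*31+66)%997=118 -> [140, 620, 118]
  L2: h(140,620)=(140*31+620)%997=972 h(118,118)=(118*31+118)%997=785 -> [972, 785]
  L3: h(972,785)=(972*31+785)%997=10 -> [10]
  root = 10 != target 445
Candidate C: set leaf[3] = 82 -> leaves = [99, 62, 19, 82, 66]
  L0: [99, 62, 19, 82, 66]
  L1: h(99,62)=(99*31+62)%997=140 h(19,82)=(19*31+82)%997=671 h(66,66)=(66*31+66)%997=118 -> [140, 671, 118]
  L2: h(140,671)=(140*31+671)%997=26 h(118,118)=(118*31+118)%997=785 -> [26, 785]
  L3: h(26,785)=(26*31+785)%997=594 -> [594]
  root = 594 != target 445
Candidate D: set leaf[0] = 65 -> leaves = [65, 62, 19, 11, 66]
  L0: [65, 62, 19, 11, 66]
  L1: h(65,62)=(65*31+62)%997=83 h(19,11)=(19*31+11)%997=600 h(66,66)=(66*31+66)%997=118 -> [83, 600, 118]
  L2: h(83,600)=(83*31+600)%997=182 h(118,118)=(118*31+118)%997=785 -> [182, 785]
  L3: h(182,785)=(182*31+785)%997=445 -> [445]
  root = 445 == target 445  ** MATCH **
Candidate D produces the target root.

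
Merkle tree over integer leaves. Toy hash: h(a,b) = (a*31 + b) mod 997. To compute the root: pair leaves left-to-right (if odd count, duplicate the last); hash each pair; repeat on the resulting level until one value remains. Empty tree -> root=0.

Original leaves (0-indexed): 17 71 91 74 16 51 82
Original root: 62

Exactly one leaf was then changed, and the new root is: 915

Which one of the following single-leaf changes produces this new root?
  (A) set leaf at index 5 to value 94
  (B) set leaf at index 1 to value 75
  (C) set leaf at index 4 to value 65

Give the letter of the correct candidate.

Answer: B

Derivation:
Original leaves: [17, 71, 91, 74, 16, 51, 82]
Target new root: 915
Try each candidate change and compute the resulting root:
Candidate A: set leaf[5] = 94 -> leaves = [17, 71, 91, 74, 16, 94, 82]
  L0: [17, 71, 91, 74, 16, 94, 82]
  L1: h(17,71)=(17*31+71)%997=598 h(91,74)=(91*31+74)%997=901 h(16,94)=(16*31+94)%997=590 h(82,82)=(82*31+82)%997=630 -> [598, 901, 590, 630]
  L2: h(598,901)=(598*31+901)%997=496 h(590,630)=(590*31+630)%997=974 -> [496, 974]
  L3: h(496,974)=(496*31+974)%997=398 -> [398]
  root = 398 != target 915
Candidate B: set leaf[1] = 75 -> leaves = [17, 75, 91, 74, 16, 51, 82]
  L0: [17, 75, 91, 74, 16, 51, 82]
  L1: h(17,75)=(17*31+75)%997=602 h(91,74)=(91*31+74)%997=901 h(16,51)=(16*31+51)%997=547 h(82,82)=(82*31+82)%997=630 -> [602, 901, 547, 630]
  L2: h(602,901)=(602*31+901)%997=620 h(547,630)=(547*31+630)%997=638 -> [620, 638]
  L3: h(620,638)=(620*31+638)%997=915 -> [915]
  root = 915 == target 915  ** MATCH **
Candidate C: set leaf[4] = 65 -> leaves = [17, 71, 91, 74, 65, 51, 82]
  L0: [17, 71, 91, 74, 65, 51, 82]
  L1: h(17,71)=(17*31+71)%997=598 h(91,74)=(91*31+74)%997=901 h(65,51)=(65*31+51)%997=72 h(82,82)=(82*31+82)%997=630 -> [598, 901, 72, 630]
  L2: h(598,901)=(598*31+901)%997=496 h(72,630)=(72*31+630)%997=868 -> [496, 868]
  L3: h(496,868)=(496*31+868)%997=292 -> [292]
  root = 292 != target 915
Candidate B produces the target root.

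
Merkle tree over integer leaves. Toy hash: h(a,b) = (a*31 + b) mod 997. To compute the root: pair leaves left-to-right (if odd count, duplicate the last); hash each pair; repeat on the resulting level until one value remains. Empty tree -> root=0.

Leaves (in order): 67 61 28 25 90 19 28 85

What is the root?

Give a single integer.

Answer: 861

Derivation:
L0: [67, 61, 28, 25, 90, 19, 28, 85]
L1: h(67,61)=(67*31+61)%997=144 h(28,25)=(28*31+25)%997=893 h(90,19)=(90*31+19)%997=815 h(28,85)=(28*31+85)%997=953 -> [144, 893, 815, 953]
L2: h(144,893)=(144*31+893)%997=372 h(815,953)=(815*31+953)%997=296 -> [372, 296]
L3: h(372,296)=(372*31+296)%997=861 -> [861]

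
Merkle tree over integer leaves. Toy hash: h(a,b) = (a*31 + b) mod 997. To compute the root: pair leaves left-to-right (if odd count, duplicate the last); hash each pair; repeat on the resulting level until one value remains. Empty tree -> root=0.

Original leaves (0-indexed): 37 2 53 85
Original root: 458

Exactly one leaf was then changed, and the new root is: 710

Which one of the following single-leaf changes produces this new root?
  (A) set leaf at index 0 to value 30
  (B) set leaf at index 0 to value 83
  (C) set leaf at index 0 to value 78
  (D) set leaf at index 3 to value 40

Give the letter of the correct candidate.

Original leaves: [37, 2, 53, 85]
Target new root: 710
Try each candidate change and compute the resulting root:
Candidate A: set leaf[0] = 30 -> leaves = [30, 2, 53, 85]
  L0: [30, 2, 53, 85]
  L1: h(30,2)=(30*31+2)%997=932 h(53,85)=(53*31+85)%997=731 -> [932, 731]
  L2: h(932,731)=(932*31+731)%997=710 -> [710]
  root = 710 == target 710  ** MATCH **
Candidate B: set leaf[0] = 83 -> leaves = [83, 2, 53, 85]
  L0: [83, 2, 53, 85]
  L1: h(83,2)=(83*31+2)%997=581 h(53,85)=(53*31+85)%997=731 -> [581, 731]
  L2: h(581,731)=(581*31+731)%997=796 -> [796]
  root = 796 != target 710
Candidate C: set leaf[0] = 78 -> leaves = [78, 2, 53, 85]
  L0: [78, 2, 53, 85]
  L1: h(78,2)=(78*31+2)%997=426 h(53,85)=(53*31+85)%997=731 -> [426, 731]
  L2: h(426,731)=(426*31+731)%997=976 -> [976]
  root = 976 != target 710
Candidate D: set leaf[3] = 40 -> leaves = [37, 2, 53, 40]
  L0: [37, 2, 53, 40]
  L1: h(37,2)=(37*31+2)%997=152 h(53,40)=(53*31+40)%997=686 -> [152, 686]
  L2: h(152,686)=(152*31+686)%997=413 -> [413]
  root = 413 != target 710
Candidate A produces the target root.

Answer: A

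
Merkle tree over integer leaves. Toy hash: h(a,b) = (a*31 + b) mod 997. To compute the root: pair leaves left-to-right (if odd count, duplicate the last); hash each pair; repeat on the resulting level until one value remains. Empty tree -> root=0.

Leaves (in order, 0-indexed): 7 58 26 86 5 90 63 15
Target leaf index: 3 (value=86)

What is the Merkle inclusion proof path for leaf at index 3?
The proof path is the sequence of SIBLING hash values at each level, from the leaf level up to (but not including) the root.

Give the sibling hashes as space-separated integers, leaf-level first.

Answer: 26 275 590

Derivation:
L0 (leaves): [7, 58, 26, 86, 5, 90, 63, 15], target index=3
L1: h(7,58)=(7*31+58)%997=275 [pair 0] h(26,86)=(26*31+86)%997=892 [pair 1] h(5,90)=(5*31+90)%997=245 [pair 2] h(63,15)=(63*31+15)%997=971 [pair 3] -> [275, 892, 245, 971]
  Sibling for proof at L0: 26
L2: h(275,892)=(275*31+892)%997=444 [pair 0] h(245,971)=(245*31+971)%997=590 [pair 1] -> [444, 590]
  Sibling for proof at L1: 275
L3: h(444,590)=(444*31+590)%997=396 [pair 0] -> [396]
  Sibling for proof at L2: 590
Root: 396
Proof path (sibling hashes from leaf to root): [26, 275, 590]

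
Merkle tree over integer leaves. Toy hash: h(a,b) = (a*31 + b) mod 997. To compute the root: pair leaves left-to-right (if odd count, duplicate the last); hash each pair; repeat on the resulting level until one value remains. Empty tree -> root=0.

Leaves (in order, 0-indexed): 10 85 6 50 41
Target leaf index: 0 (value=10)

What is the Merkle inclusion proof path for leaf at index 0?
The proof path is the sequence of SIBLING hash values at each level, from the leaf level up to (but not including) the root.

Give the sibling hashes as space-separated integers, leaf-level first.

Answer: 85 236 110

Derivation:
L0 (leaves): [10, 85, 6, 50, 41], target index=0
L1: h(10,85)=(10*31+85)%997=395 [pair 0] h(6,50)=(6*31+50)%997=236 [pair 1] h(41,41)=(41*31+41)%997=315 [pair 2] -> [395, 236, 315]
  Sibling for proof at L0: 85
L2: h(395,236)=(395*31+236)%997=517 [pair 0] h(315,315)=(315*31+315)%997=110 [pair 1] -> [517, 110]
  Sibling for proof at L1: 236
L3: h(517,110)=(517*31+110)%997=185 [pair 0] -> [185]
  Sibling for proof at L2: 110
Root: 185
Proof path (sibling hashes from leaf to root): [85, 236, 110]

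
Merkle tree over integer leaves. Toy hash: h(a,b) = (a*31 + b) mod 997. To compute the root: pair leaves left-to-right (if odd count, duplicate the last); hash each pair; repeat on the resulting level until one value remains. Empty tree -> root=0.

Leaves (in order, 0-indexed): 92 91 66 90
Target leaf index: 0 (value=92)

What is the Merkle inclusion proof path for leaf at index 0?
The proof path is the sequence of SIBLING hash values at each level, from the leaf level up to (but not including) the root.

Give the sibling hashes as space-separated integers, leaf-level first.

Answer: 91 142

Derivation:
L0 (leaves): [92, 91, 66, 90], target index=0
L1: h(92,91)=(92*31+91)%997=949 [pair 0] h(66,90)=(66*31+90)%997=142 [pair 1] -> [949, 142]
  Sibling for proof at L0: 91
L2: h(949,142)=(949*31+142)%997=648 [pair 0] -> [648]
  Sibling for proof at L1: 142
Root: 648
Proof path (sibling hashes from leaf to root): [91, 142]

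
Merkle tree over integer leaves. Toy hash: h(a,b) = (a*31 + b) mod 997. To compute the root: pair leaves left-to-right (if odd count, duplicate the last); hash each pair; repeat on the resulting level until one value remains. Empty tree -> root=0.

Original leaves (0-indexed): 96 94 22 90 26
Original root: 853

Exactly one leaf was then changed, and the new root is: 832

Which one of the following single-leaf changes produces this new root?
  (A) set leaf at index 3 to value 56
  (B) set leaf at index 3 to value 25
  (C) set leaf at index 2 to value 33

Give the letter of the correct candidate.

Answer: B

Derivation:
Original leaves: [96, 94, 22, 90, 26]
Target new root: 832
Try each candidate change and compute the resulting root:
Candidate A: set leaf[3] = 56 -> leaves = [96, 94, 22, 56, 26]
  L0: [96, 94, 22, 56, 26]
  L1: h(96,94)=(96*31+94)%997=79 h(22,56)=(22*31+56)%997=738 h(26,26)=(26*31+26)%997=832 -> [79, 738, 832]
  L2: h(79,738)=(79*31+738)%997=196 h(832,832)=(832*31+832)%997=702 -> [196, 702]
  L3: h(196,702)=(196*31+702)%997=796 -> [796]
  root = 796 != target 832
Candidate B: set leaf[3] = 25 -> leaves = [96, 94, 22, 25, 26]
  L0: [96, 94, 22, 25, 26]
  L1: h(96,94)=(96*31+94)%997=79 h(22,25)=(22*31+25)%997=707 h(26,26)=(26*31+26)%997=832 -> [79, 707, 832]
  L2: h(79,707)=(79*31+707)%997=165 h(832,832)=(832*31+832)%997=702 -> [165, 702]
  L3: h(165,702)=(165*31+702)%997=832 -> [832]
  root = 832 == target 832  ** MATCH **
Candidate C: set leaf[2] = 33 -> leaves = [96, 94, 33, 90, 26]
  L0: [96, 94, 33, 90, 26]
  L1: h(96,94)=(96*31+94)%997=79 h(33,90)=(33*31+90)%997=116 h(26,26)=(26*31+26)%997=832 -> [79, 116, 832]
  L2: h(79,116)=(79*31+116)%997=571 h(832,832)=(832*31+832)%997=702 -> [571, 702]
  L3: h(571,702)=(571*31+702)%997=457 -> [457]
  root = 457 != target 832
Candidate B produces the target root.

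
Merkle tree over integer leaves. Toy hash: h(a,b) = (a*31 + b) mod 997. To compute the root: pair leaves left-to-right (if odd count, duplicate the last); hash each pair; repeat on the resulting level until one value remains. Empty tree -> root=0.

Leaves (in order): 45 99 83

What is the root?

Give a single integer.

Answer: 117

Derivation:
L0: [45, 99, 83]
L1: h(45,99)=(45*31+99)%997=497 h(83,83)=(83*31+83)%997=662 -> [497, 662]
L2: h(497,662)=(497*31+662)%997=117 -> [117]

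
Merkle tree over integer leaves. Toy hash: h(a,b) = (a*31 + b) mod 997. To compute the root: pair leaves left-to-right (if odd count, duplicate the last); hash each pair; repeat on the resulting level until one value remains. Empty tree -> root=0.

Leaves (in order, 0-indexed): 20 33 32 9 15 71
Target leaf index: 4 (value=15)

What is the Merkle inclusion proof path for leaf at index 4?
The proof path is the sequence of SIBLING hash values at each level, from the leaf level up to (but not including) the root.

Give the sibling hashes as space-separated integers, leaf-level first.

L0 (leaves): [20, 33, 32, 9, 15, 71], target index=4
L1: h(20,33)=(20*31+33)%997=653 [pair 0] h(32,9)=(32*31+9)%997=4 [pair 1] h(15,71)=(15*31+71)%997=536 [pair 2] -> [653, 4, 536]
  Sibling for proof at L0: 71
L2: h(653,4)=(653*31+4)%997=307 [pair 0] h(536,536)=(536*31+536)%997=203 [pair 1] -> [307, 203]
  Sibling for proof at L1: 536
L3: h(307,203)=(307*31+203)%997=747 [pair 0] -> [747]
  Sibling for proof at L2: 307
Root: 747
Proof path (sibling hashes from leaf to root): [71, 536, 307]

Answer: 71 536 307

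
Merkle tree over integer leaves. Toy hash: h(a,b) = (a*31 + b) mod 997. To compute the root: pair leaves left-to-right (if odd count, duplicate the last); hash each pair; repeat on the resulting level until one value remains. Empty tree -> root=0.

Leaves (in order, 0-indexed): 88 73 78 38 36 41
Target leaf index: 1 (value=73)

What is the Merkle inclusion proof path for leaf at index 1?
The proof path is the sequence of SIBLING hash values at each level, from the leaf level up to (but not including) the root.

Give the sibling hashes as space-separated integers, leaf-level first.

L0 (leaves): [88, 73, 78, 38, 36, 41], target index=1
L1: h(88,73)=(88*31+73)%997=807 [pair 0] h(78,38)=(78*31+38)%997=462 [pair 1] h(36,41)=(36*31+41)%997=160 [pair 2] -> [807, 462, 160]
  Sibling for proof at L0: 88
L2: h(807,462)=(807*31+462)%997=554 [pair 0] h(160,160)=(160*31+160)%997=135 [pair 1] -> [554, 135]
  Sibling for proof at L1: 462
L3: h(554,135)=(554*31+135)%997=360 [pair 0] -> [360]
  Sibling for proof at L2: 135
Root: 360
Proof path (sibling hashes from leaf to root): [88, 462, 135]

Answer: 88 462 135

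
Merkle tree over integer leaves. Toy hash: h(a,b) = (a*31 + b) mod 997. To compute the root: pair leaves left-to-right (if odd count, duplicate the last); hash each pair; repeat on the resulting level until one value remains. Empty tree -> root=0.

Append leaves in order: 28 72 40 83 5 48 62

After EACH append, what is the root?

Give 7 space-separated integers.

After append 28 (leaves=[28]):
  L0: [28]
  root=28
After append 72 (leaves=[28, 72]):
  L0: [28, 72]
  L1: h(28,72)=(28*31+72)%997=940 -> [940]
  root=940
After append 40 (leaves=[28, 72, 40]):
  L0: [28, 72, 40]
  L1: h(28,72)=(28*31+72)%997=940 h(40,40)=(40*31+40)%997=283 -> [940, 283]
  L2: h(940,283)=(940*31+283)%997=510 -> [510]
  root=510
After append 83 (leaves=[28, 72, 40, 83]):
  L0: [28, 72, 40, 83]
  L1: h(28,72)=(28*31+72)%997=940 h(40,83)=(40*31+83)%997=326 -> [940, 326]
  L2: h(940,326)=(940*31+326)%997=553 -> [553]
  root=553
After append 5 (leaves=[28, 72, 40, 83, 5]):
  L0: [28, 72, 40, 83, 5]
  L1: h(28,72)=(28*31+72)%997=940 h(40,83)=(40*31+83)%997=326 h(5,5)=(5*31+5)%997=160 -> [940, 326, 160]
  L2: h(940,326)=(940*31+326)%997=553 h(160,160)=(160*31+160)%997=135 -> [553, 135]
  L3: h(553,135)=(553*31+135)%997=329 -> [329]
  root=329
After append 48 (leaves=[28, 72, 40, 83, 5, 48]):
  L0: [28, 72, 40, 83, 5, 48]
  L1: h(28,72)=(28*31+72)%997=940 h(40,83)=(40*31+83)%997=326 h(5,48)=(5*31+48)%997=203 -> [940, 326, 203]
  L2: h(940,326)=(940*31+326)%997=553 h(203,203)=(203*31+203)%997=514 -> [553, 514]
  L3: h(553,514)=(553*31+514)%997=708 -> [708]
  root=708
After append 62 (leaves=[28, 72, 40, 83, 5, 48, 62]):
  L0: [28, 72, 40, 83, 5, 48, 62]
  L1: h(28,72)=(28*31+72)%997=940 h(40,83)=(40*31+83)%997=326 h(5,48)=(5*31+48)%997=203 h(62,62)=(62*31+62)%997=987 -> [940, 326, 203, 987]
  L2: h(940,326)=(940*31+326)%997=553 h(203,987)=(203*31+987)%997=301 -> [553, 301]
  L3: h(553,301)=(553*31+301)%997=495 -> [495]
  root=495

Answer: 28 940 510 553 329 708 495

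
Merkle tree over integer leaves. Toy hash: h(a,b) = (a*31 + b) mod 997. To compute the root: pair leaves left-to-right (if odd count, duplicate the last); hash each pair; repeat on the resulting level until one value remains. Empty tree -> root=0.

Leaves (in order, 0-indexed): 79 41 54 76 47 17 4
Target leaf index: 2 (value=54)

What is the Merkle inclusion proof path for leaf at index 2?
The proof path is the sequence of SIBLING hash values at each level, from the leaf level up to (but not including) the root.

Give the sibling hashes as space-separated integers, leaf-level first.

L0 (leaves): [79, 41, 54, 76, 47, 17, 4], target index=2
L1: h(79,41)=(79*31+41)%997=496 [pair 0] h(54,76)=(54*31+76)%997=753 [pair 1] h(47,17)=(47*31+17)%997=477 [pair 2] h(4,4)=(4*31+4)%997=128 [pair 3] -> [496, 753, 477, 128]
  Sibling for proof at L0: 76
L2: h(496,753)=(496*31+753)%997=177 [pair 0] h(477,128)=(477*31+128)%997=957 [pair 1] -> [177, 957]
  Sibling for proof at L1: 496
L3: h(177,957)=(177*31+957)%997=462 [pair 0] -> [462]
  Sibling for proof at L2: 957
Root: 462
Proof path (sibling hashes from leaf to root): [76, 496, 957]

Answer: 76 496 957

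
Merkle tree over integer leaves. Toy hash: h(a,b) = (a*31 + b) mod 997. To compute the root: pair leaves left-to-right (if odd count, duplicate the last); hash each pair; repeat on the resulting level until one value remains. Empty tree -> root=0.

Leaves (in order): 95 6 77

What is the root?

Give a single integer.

Answer: 227

Derivation:
L0: [95, 6, 77]
L1: h(95,6)=(95*31+6)%997=957 h(77,77)=(77*31+77)%997=470 -> [957, 470]
L2: h(957,470)=(957*31+470)%997=227 -> [227]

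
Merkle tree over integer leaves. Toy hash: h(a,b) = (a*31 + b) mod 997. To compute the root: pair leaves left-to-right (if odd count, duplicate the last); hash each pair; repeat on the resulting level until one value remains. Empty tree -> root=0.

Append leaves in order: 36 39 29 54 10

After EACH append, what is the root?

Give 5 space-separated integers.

Answer: 36 158 841 866 197

Derivation:
After append 36 (leaves=[36]):
  L0: [36]
  root=36
After append 39 (leaves=[36, 39]):
  L0: [36, 39]
  L1: h(36,39)=(36*31+39)%997=158 -> [158]
  root=158
After append 29 (leaves=[36, 39, 29]):
  L0: [36, 39, 29]
  L1: h(36,39)=(36*31+39)%997=158 h(29,29)=(29*31+29)%997=928 -> [158, 928]
  L2: h(158,928)=(158*31+928)%997=841 -> [841]
  root=841
After append 54 (leaves=[36, 39, 29, 54]):
  L0: [36, 39, 29, 54]
  L1: h(36,39)=(36*31+39)%997=158 h(29,54)=(29*31+54)%997=953 -> [158, 953]
  L2: h(158,953)=(158*31+953)%997=866 -> [866]
  root=866
After append 10 (leaves=[36, 39, 29, 54, 10]):
  L0: [36, 39, 29, 54, 10]
  L1: h(36,39)=(36*31+39)%997=158 h(29,54)=(29*31+54)%997=953 h(10,10)=(10*31+10)%997=320 -> [158, 953, 320]
  L2: h(158,953)=(158*31+953)%997=866 h(320,320)=(320*31+320)%997=270 -> [866, 270]
  L3: h(866,270)=(866*31+270)%997=197 -> [197]
  root=197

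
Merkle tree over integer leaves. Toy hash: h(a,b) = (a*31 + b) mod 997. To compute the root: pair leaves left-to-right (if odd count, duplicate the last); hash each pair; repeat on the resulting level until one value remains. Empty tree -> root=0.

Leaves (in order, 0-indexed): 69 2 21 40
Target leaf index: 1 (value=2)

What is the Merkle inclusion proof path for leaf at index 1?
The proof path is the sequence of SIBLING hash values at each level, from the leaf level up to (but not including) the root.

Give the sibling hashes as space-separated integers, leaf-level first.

L0 (leaves): [69, 2, 21, 40], target index=1
L1: h(69,2)=(69*31+2)%997=147 [pair 0] h(21,40)=(21*31+40)%997=691 [pair 1] -> [147, 691]
  Sibling for proof at L0: 69
L2: h(147,691)=(147*31+691)%997=263 [pair 0] -> [263]
  Sibling for proof at L1: 691
Root: 263
Proof path (sibling hashes from leaf to root): [69, 691]

Answer: 69 691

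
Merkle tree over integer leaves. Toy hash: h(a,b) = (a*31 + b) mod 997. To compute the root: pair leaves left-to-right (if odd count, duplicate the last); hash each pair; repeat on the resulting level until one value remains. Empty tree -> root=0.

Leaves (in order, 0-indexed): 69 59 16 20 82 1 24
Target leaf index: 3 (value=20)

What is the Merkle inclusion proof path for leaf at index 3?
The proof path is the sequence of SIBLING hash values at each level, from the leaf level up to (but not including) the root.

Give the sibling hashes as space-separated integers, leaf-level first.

L0 (leaves): [69, 59, 16, 20, 82, 1, 24], target index=3
L1: h(69,59)=(69*31+59)%997=204 [pair 0] h(16,20)=(16*31+20)%997=516 [pair 1] h(82,1)=(82*31+1)%997=549 [pair 2] h(24,24)=(24*31+24)%997=768 [pair 3] -> [204, 516, 549, 768]
  Sibling for proof at L0: 16
L2: h(204,516)=(204*31+516)%997=858 [pair 0] h(549,768)=(549*31+768)%997=838 [pair 1] -> [858, 838]
  Sibling for proof at L1: 204
L3: h(858,838)=(858*31+838)%997=517 [pair 0] -> [517]
  Sibling for proof at L2: 838
Root: 517
Proof path (sibling hashes from leaf to root): [16, 204, 838]

Answer: 16 204 838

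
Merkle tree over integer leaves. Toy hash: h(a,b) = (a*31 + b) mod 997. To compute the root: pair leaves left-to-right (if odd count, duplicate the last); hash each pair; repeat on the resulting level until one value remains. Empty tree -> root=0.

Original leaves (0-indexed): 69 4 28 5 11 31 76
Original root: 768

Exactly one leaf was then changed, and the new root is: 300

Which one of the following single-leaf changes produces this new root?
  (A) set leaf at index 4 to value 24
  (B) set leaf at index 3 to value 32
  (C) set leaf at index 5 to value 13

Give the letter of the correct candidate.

Answer: A

Derivation:
Original leaves: [69, 4, 28, 5, 11, 31, 76]
Target new root: 300
Try each candidate change and compute the resulting root:
Candidate A: set leaf[4] = 24 -> leaves = [69, 4, 28, 5, 24, 31, 76]
  L0: [69, 4, 28, 5, 24, 31, 76]
  L1: h(69,4)=(69*31+4)%997=149 h(28,5)=(28*31+5)%997=873 h(24,31)=(24*31+31)%997=775 h(76,76)=(76*31+76)%997=438 -> [149, 873, 775, 438]
  L2: h(149,873)=(149*31+873)%997=507 h(775,438)=(775*31+438)%997=535 -> [507, 535]
  L3: h(507,535)=(507*31+535)%997=300 -> [300]
  root = 300 == target 300  ** MATCH **
Candidate B: set leaf[3] = 32 -> leaves = [69, 4, 28, 32, 11, 31, 76]
  L0: [69, 4, 28, 32, 11, 31, 76]
  L1: h(69,4)=(69*31+4)%997=149 h(28,32)=(28*31+32)%997=900 h(11,31)=(11*31+31)%997=372 h(76,76)=(76*31+76)%997=438 -> [149, 900, 372, 438]
  L2: h(149,900)=(149*31+900)%997=534 h(372,438)=(372*31+438)%997=6 -> [534, 6]
  L3: h(534,6)=(534*31+6)%997=608 -> [608]
  root = 608 != target 300
Candidate C: set leaf[5] = 13 -> leaves = [69, 4, 28, 5, 11, 13, 76]
  L0: [69, 4, 28, 5, 11, 13, 76]
  L1: h(69,4)=(69*31+4)%997=149 h(28,5)=(28*31+5)%997=873 h(11,13)=(11*31+13)%997=354 h(76,76)=(76*31+76)%997=438 -> [149, 873, 354, 438]
  L2: h(149,873)=(149*31+873)%997=507 h(354,438)=(354*31+438)%997=445 -> [507, 445]
  L3: h(507,445)=(507*31+445)%997=210 -> [210]
  root = 210 != target 300
Candidate A produces the target root.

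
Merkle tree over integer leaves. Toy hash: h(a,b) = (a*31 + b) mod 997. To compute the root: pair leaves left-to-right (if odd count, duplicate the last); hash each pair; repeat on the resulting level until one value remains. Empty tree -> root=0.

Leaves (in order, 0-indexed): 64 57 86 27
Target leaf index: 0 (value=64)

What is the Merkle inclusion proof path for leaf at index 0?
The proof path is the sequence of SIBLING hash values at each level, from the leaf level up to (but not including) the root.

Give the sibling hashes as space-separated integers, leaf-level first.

Answer: 57 699

Derivation:
L0 (leaves): [64, 57, 86, 27], target index=0
L1: h(64,57)=(64*31+57)%997=47 [pair 0] h(86,27)=(86*31+27)%997=699 [pair 1] -> [47, 699]
  Sibling for proof at L0: 57
L2: h(47,699)=(47*31+699)%997=162 [pair 0] -> [162]
  Sibling for proof at L1: 699
Root: 162
Proof path (sibling hashes from leaf to root): [57, 699]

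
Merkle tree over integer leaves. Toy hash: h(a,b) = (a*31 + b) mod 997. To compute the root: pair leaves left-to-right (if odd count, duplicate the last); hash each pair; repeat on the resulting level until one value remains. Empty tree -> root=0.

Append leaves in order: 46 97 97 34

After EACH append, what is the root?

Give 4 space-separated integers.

Answer: 46 526 467 404

Derivation:
After append 46 (leaves=[46]):
  L0: [46]
  root=46
After append 97 (leaves=[46, 97]):
  L0: [46, 97]
  L1: h(46,97)=(46*31+97)%997=526 -> [526]
  root=526
After append 97 (leaves=[46, 97, 97]):
  L0: [46, 97, 97]
  L1: h(46,97)=(46*31+97)%997=526 h(97,97)=(97*31+97)%997=113 -> [526, 113]
  L2: h(526,113)=(526*31+113)%997=467 -> [467]
  root=467
After append 34 (leaves=[46, 97, 97, 34]):
  L0: [46, 97, 97, 34]
  L1: h(46,97)=(46*31+97)%997=526 h(97,34)=(97*31+34)%997=50 -> [526, 50]
  L2: h(526,50)=(526*31+50)%997=404 -> [404]
  root=404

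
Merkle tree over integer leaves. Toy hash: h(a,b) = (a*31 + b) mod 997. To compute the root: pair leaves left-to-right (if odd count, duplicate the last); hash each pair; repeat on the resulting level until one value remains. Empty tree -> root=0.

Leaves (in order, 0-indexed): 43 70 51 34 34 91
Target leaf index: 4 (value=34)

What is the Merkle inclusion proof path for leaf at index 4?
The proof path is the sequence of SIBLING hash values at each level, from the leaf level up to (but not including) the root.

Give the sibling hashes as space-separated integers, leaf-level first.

Answer: 91 148 243

Derivation:
L0 (leaves): [43, 70, 51, 34, 34, 91], target index=4
L1: h(43,70)=(43*31+70)%997=406 [pair 0] h(51,34)=(51*31+34)%997=618 [pair 1] h(34,91)=(34*31+91)%997=148 [pair 2] -> [406, 618, 148]
  Sibling for proof at L0: 91
L2: h(406,618)=(406*31+618)%997=243 [pair 0] h(148,148)=(148*31+148)%997=748 [pair 1] -> [243, 748]
  Sibling for proof at L1: 148
L3: h(243,748)=(243*31+748)%997=305 [pair 0] -> [305]
  Sibling for proof at L2: 243
Root: 305
Proof path (sibling hashes from leaf to root): [91, 148, 243]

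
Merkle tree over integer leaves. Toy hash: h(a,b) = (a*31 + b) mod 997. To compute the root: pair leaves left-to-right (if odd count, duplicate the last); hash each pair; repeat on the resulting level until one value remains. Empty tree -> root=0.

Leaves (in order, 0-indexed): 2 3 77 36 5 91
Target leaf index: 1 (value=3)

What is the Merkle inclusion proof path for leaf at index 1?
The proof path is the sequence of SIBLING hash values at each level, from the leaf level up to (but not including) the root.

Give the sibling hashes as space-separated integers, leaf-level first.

L0 (leaves): [2, 3, 77, 36, 5, 91], target index=1
L1: h(2,3)=(2*31+3)%997=65 [pair 0] h(77,36)=(77*31+36)%997=429 [pair 1] h(5,91)=(5*31+91)%997=246 [pair 2] -> [65, 429, 246]
  Sibling for proof at L0: 2
L2: h(65,429)=(65*31+429)%997=450 [pair 0] h(246,246)=(246*31+246)%997=893 [pair 1] -> [450, 893]
  Sibling for proof at L1: 429
L3: h(450,893)=(450*31+893)%997=885 [pair 0] -> [885]
  Sibling for proof at L2: 893
Root: 885
Proof path (sibling hashes from leaf to root): [2, 429, 893]

Answer: 2 429 893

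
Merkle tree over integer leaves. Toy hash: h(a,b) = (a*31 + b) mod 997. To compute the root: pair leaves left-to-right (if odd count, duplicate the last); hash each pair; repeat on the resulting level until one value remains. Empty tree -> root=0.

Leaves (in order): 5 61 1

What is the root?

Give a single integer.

L0: [5, 61, 1]
L1: h(5,61)=(5*31+61)%997=216 h(1,1)=(1*31+1)%997=32 -> [216, 32]
L2: h(216,32)=(216*31+32)%997=746 -> [746]

Answer: 746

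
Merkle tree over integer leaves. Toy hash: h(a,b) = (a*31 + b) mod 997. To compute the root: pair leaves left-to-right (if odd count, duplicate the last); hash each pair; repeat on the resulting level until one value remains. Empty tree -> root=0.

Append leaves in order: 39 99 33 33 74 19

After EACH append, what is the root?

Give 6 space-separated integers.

After append 39 (leaves=[39]):
  L0: [39]
  root=39
After append 99 (leaves=[39, 99]):
  L0: [39, 99]
  L1: h(39,99)=(39*31+99)%997=311 -> [311]
  root=311
After append 33 (leaves=[39, 99, 33]):
  L0: [39, 99, 33]
  L1: h(39,99)=(39*31+99)%997=311 h(33,33)=(33*31+33)%997=59 -> [311, 59]
  L2: h(311,59)=(311*31+59)%997=727 -> [727]
  root=727
After append 33 (leaves=[39, 99, 33, 33]):
  L0: [39, 99, 33, 33]
  L1: h(39,99)=(39*31+99)%997=311 h(33,33)=(33*31+33)%997=59 -> [311, 59]
  L2: h(311,59)=(311*31+59)%997=727 -> [727]
  root=727
After append 74 (leaves=[39, 99, 33, 33, 74]):
  L0: [39, 99, 33, 33, 74]
  L1: h(39,99)=(39*31+99)%997=311 h(33,33)=(33*31+33)%997=59 h(74,74)=(74*31+74)%997=374 -> [311, 59, 374]
  L2: h(311,59)=(311*31+59)%997=727 h(374,374)=(374*31+374)%997=4 -> [727, 4]
  L3: h(727,4)=(727*31+4)%997=607 -> [607]
  root=607
After append 19 (leaves=[39, 99, 33, 33, 74, 19]):
  L0: [39, 99, 33, 33, 74, 19]
  L1: h(39,99)=(39*31+99)%997=311 h(33,33)=(33*31+33)%997=59 h(74,19)=(74*31+19)%997=319 -> [311, 59, 319]
  L2: h(311,59)=(311*31+59)%997=727 h(319,319)=(319*31+319)%997=238 -> [727, 238]
  L3: h(727,238)=(727*31+238)%997=841 -> [841]
  root=841

Answer: 39 311 727 727 607 841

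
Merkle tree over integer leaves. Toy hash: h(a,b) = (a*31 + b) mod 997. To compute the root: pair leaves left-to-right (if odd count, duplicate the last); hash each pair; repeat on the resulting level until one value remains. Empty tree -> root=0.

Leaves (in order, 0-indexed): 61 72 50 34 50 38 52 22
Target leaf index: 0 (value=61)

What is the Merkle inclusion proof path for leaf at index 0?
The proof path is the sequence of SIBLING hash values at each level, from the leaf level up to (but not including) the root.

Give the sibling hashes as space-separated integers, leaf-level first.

Answer: 72 587 15

Derivation:
L0 (leaves): [61, 72, 50, 34, 50, 38, 52, 22], target index=0
L1: h(61,72)=(61*31+72)%997=966 [pair 0] h(50,34)=(50*31+34)%997=587 [pair 1] h(50,38)=(50*31+38)%997=591 [pair 2] h(52,22)=(52*31+22)%997=637 [pair 3] -> [966, 587, 591, 637]
  Sibling for proof at L0: 72
L2: h(966,587)=(966*31+587)%997=623 [pair 0] h(591,637)=(591*31+637)%997=15 [pair 1] -> [623, 15]
  Sibling for proof at L1: 587
L3: h(623,15)=(623*31+15)%997=385 [pair 0] -> [385]
  Sibling for proof at L2: 15
Root: 385
Proof path (sibling hashes from leaf to root): [72, 587, 15]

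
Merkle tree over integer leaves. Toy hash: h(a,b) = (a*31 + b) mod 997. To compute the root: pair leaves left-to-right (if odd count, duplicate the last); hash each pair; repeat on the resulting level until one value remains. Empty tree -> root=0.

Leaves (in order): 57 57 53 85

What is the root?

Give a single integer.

L0: [57, 57, 53, 85]
L1: h(57,57)=(57*31+57)%997=827 h(53,85)=(53*31+85)%997=731 -> [827, 731]
L2: h(827,731)=(827*31+731)%997=446 -> [446]

Answer: 446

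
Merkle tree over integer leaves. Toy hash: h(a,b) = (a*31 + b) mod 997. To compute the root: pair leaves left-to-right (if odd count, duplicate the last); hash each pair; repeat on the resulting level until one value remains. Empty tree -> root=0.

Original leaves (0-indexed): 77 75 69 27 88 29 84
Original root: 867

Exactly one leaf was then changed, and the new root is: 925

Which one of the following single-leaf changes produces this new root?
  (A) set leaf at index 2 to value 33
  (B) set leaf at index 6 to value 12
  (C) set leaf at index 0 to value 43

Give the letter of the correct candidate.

Original leaves: [77, 75, 69, 27, 88, 29, 84]
Target new root: 925
Try each candidate change and compute the resulting root:
Candidate A: set leaf[2] = 33 -> leaves = [77, 75, 33, 27, 88, 29, 84]
  L0: [77, 75, 33, 27, 88, 29, 84]
  L1: h(77,75)=(77*31+75)%997=468 h(33,27)=(33*31+27)%997=53 h(88,29)=(88*31+29)%997=763 h(84,84)=(84*31+84)%997=694 -> [468, 53, 763, 694]
  L2: h(468,53)=(468*31+53)%997=603 h(763,694)=(763*31+694)%997=419 -> [603, 419]
  L3: h(603,419)=(603*31+419)%997=169 -> [169]
  root = 169 != target 925
Candidate B: set leaf[6] = 12 -> leaves = [77, 75, 69, 27, 88, 29, 12]
  L0: [77, 75, 69, 27, 88, 29, 12]
  L1: h(77,75)=(77*31+75)%997=468 h(69,27)=(69*31+27)%997=172 h(88,29)=(88*31+29)%997=763 h(12,12)=(12*31+12)%997=384 -> [468, 172, 763, 384]
  L2: h(468,172)=(468*31+172)%997=722 h(763,384)=(763*31+384)%997=109 -> [722, 109]
  L3: h(722,109)=(722*31+109)%997=557 -> [557]
  root = 557 != target 925
Candidate C: set leaf[0] = 43 -> leaves = [43, 75, 69, 27, 88, 29, 84]
  L0: [43, 75, 69, 27, 88, 29, 84]
  L1: h(43,75)=(43*31+75)%997=411 h(69,27)=(69*31+27)%997=172 h(88,29)=(88*31+29)%997=763 h(84,84)=(84*31+84)%997=694 -> [411, 172, 763, 694]
  L2: h(411,172)=(411*31+172)%997=949 h(763,694)=(763*31+694)%997=419 -> [949, 419]
  L3: h(949,419)=(949*31+419)%997=925 -> [925]
  root = 925 == target 925  ** MATCH **
Candidate C produces the target root.

Answer: C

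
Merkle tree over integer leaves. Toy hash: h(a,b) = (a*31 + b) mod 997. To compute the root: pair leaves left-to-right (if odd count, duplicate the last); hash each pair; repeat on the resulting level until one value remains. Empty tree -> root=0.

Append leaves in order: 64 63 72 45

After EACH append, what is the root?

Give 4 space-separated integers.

After append 64 (leaves=[64]):
  L0: [64]
  root=64
After append 63 (leaves=[64, 63]):
  L0: [64, 63]
  L1: h(64,63)=(64*31+63)%997=53 -> [53]
  root=53
After append 72 (leaves=[64, 63, 72]):
  L0: [64, 63, 72]
  L1: h(64,63)=(64*31+63)%997=53 h(72,72)=(72*31+72)%997=310 -> [53, 310]
  L2: h(53,310)=(53*31+310)%997=956 -> [956]
  root=956
After append 45 (leaves=[64, 63, 72, 45]):
  L0: [64, 63, 72, 45]
  L1: h(64,63)=(64*31+63)%997=53 h(72,45)=(72*31+45)%997=283 -> [53, 283]
  L2: h(53,283)=(53*31+283)%997=929 -> [929]
  root=929

Answer: 64 53 956 929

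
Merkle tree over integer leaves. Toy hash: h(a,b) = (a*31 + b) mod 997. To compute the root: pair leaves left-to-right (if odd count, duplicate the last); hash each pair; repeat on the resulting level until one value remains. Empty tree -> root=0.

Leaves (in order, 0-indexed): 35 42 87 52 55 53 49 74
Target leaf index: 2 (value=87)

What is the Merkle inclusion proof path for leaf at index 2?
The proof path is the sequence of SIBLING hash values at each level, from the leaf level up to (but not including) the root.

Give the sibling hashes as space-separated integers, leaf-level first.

L0 (leaves): [35, 42, 87, 52, 55, 53, 49, 74], target index=2
L1: h(35,42)=(35*31+42)%997=130 [pair 0] h(87,52)=(87*31+52)%997=755 [pair 1] h(55,53)=(55*31+53)%997=761 [pair 2] h(49,74)=(49*31+74)%997=596 [pair 3] -> [130, 755, 761, 596]
  Sibling for proof at L0: 52
L2: h(130,755)=(130*31+755)%997=797 [pair 0] h(761,596)=(761*31+596)%997=259 [pair 1] -> [797, 259]
  Sibling for proof at L1: 130
L3: h(797,259)=(797*31+259)%997=41 [pair 0] -> [41]
  Sibling for proof at L2: 259
Root: 41
Proof path (sibling hashes from leaf to root): [52, 130, 259]

Answer: 52 130 259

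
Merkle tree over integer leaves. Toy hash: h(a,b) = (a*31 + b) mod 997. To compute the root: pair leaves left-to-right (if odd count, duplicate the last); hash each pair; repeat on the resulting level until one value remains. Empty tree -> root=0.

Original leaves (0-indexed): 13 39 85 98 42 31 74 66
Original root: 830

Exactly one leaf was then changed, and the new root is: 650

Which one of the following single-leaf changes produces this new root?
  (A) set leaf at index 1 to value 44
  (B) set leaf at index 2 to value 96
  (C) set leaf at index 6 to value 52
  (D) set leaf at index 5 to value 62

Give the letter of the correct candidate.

Answer: A

Derivation:
Original leaves: [13, 39, 85, 98, 42, 31, 74, 66]
Target new root: 650
Try each candidate change and compute the resulting root:
Candidate A: set leaf[1] = 44 -> leaves = [13, 44, 85, 98, 42, 31, 74, 66]
  L0: [13, 44, 85, 98, 42, 31, 74, 66]
  L1: h(13,44)=(13*31+44)%997=447 h(85,98)=(85*31+98)%997=739 h(42,31)=(42*31+31)%997=336 h(74,66)=(74*31+66)%997=366 -> [447, 739, 336, 366]
  L2: h(447,739)=(447*31+739)%997=638 h(336,366)=(336*31+366)%997=812 -> [638, 812]
  L3: h(638,812)=(638*31+812)%997=650 -> [650]
  root = 650 == target 650  ** MATCH **
Candidate B: set leaf[2] = 96 -> leaves = [13, 39, 96, 98, 42, 31, 74, 66]
  L0: [13, 39, 96, 98, 42, 31, 74, 66]
  L1: h(13,39)=(13*31+39)%997=442 h(96,98)=(96*31+98)%997=83 h(42,31)=(42*31+31)%997=336 h(74,66)=(74*31+66)%997=366 -> [442, 83, 336, 366]
  L2: h(442,83)=(442*31+83)%997=824 h(336,366)=(336*31+366)%997=812 -> [824, 812]
  L3: h(824,812)=(824*31+812)%997=434 -> [434]
  root = 434 != target 650
Candidate C: set leaf[6] = 52 -> leaves = [13, 39, 85, 98, 42, 31, 52, 66]
  L0: [13, 39, 85, 98, 42, 31, 52, 66]
  L1: h(13,39)=(13*31+39)%997=442 h(85,98)=(85*31+98)%997=739 h(42,31)=(42*31+31)%997=336 h(52,66)=(52*31+66)%997=681 -> [442, 739, 336, 681]
  L2: h(442,739)=(442*31+739)%997=483 h(336,681)=(336*31+681)%997=130 -> [483, 130]
  L3: h(483,130)=(483*31+130)%997=148 -> [148]
  root = 148 != target 650
Candidate D: set leaf[5] = 62 -> leaves = [13, 39, 85, 98, 42, 62, 74, 66]
  L0: [13, 39, 85, 98, 42, 62, 74, 66]
  L1: h(13,39)=(13*31+39)%997=442 h(85,98)=(85*31+98)%997=739 h(42,62)=(42*31+62)%997=367 h(74,66)=(74*31+66)%997=366 -> [442, 739, 367, 366]
  L2: h(442,739)=(442*31+739)%997=483 h(367,366)=(367*31+366)%997=776 -> [483, 776]
  L3: h(483,776)=(483*31+776)%997=794 -> [794]
  root = 794 != target 650
Candidate A produces the target root.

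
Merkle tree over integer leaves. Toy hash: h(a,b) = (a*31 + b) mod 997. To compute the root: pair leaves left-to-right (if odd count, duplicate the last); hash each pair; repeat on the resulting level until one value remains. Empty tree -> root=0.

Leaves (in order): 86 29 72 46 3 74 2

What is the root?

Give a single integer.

L0: [86, 29, 72, 46, 3, 74, 2]
L1: h(86,29)=(86*31+29)%997=701 h(72,46)=(72*31+46)%997=284 h(3,74)=(3*31+74)%997=167 h(2,2)=(2*31+2)%997=64 -> [701, 284, 167, 64]
L2: h(701,284)=(701*31+284)%997=81 h(167,64)=(167*31+64)%997=256 -> [81, 256]
L3: h(81,256)=(81*31+256)%997=773 -> [773]

Answer: 773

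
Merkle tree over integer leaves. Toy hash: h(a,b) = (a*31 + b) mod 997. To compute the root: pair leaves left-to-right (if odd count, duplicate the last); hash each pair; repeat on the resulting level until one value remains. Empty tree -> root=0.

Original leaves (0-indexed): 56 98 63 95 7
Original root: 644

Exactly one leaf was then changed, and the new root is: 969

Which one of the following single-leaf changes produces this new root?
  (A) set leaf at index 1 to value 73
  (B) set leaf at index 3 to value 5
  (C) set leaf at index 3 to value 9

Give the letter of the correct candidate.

Original leaves: [56, 98, 63, 95, 7]
Target new root: 969
Try each candidate change and compute the resulting root:
Candidate A: set leaf[1] = 73 -> leaves = [56, 73, 63, 95, 7]
  L0: [56, 73, 63, 95, 7]
  L1: h(56,73)=(56*31+73)%997=812 h(63,95)=(63*31+95)%997=54 h(7,7)=(7*31+7)%997=224 -> [812, 54, 224]
  L2: h(812,54)=(812*31+54)%997=301 h(224,224)=(224*31+224)%997=189 -> [301, 189]
  L3: h(301,189)=(301*31+189)%997=547 -> [547]
  root = 547 != target 969
Candidate B: set leaf[3] = 5 -> leaves = [56, 98, 63, 5, 7]
  L0: [56, 98, 63, 5, 7]
  L1: h(56,98)=(56*31+98)%997=837 h(63,5)=(63*31+5)%997=961 h(7,7)=(7*31+7)%997=224 -> [837, 961, 224]
  L2: h(837,961)=(837*31+961)%997=986 h(224,224)=(224*31+224)%997=189 -> [986, 189]
  L3: h(986,189)=(986*31+189)%997=845 -> [845]
  root = 845 != target 969
Candidate C: set leaf[3] = 9 -> leaves = [56, 98, 63, 9, 7]
  L0: [56, 98, 63, 9, 7]
  L1: h(56,98)=(56*31+98)%997=837 h(63,9)=(63*31+9)%997=965 h(7,7)=(7*31+7)%997=224 -> [837, 965, 224]
  L2: h(837,965)=(837*31+965)%997=990 h(224,224)=(224*31+224)%997=189 -> [990, 189]
  L3: h(990,189)=(990*31+189)%997=969 -> [969]
  root = 969 == target 969  ** MATCH **
Candidate C produces the target root.

Answer: C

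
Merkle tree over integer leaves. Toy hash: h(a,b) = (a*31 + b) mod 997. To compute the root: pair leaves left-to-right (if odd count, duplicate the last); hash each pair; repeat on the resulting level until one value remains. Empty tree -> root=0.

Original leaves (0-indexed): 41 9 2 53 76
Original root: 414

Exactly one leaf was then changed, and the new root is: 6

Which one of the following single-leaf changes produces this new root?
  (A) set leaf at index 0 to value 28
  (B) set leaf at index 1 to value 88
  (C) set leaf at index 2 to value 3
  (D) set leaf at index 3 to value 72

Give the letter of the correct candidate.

Original leaves: [41, 9, 2, 53, 76]
Target new root: 6
Try each candidate change and compute the resulting root:
Candidate A: set leaf[0] = 28 -> leaves = [28, 9, 2, 53, 76]
  L0: [28, 9, 2, 53, 76]
  L1: h(28,9)=(28*31+9)%997=877 h(2,53)=(2*31+53)%997=115 h(76,76)=(76*31+76)%997=438 -> [877, 115, 438]
  L2: h(877,115)=(877*31+115)%997=383 h(438,438)=(438*31+438)%997=58 -> [383, 58]
  L3: h(383,58)=(383*31+58)%997=964 -> [964]
  root = 964 != target 6
Candidate B: set leaf[1] = 88 -> leaves = [41, 88, 2, 53, 76]
  L0: [41, 88, 2, 53, 76]
  L1: h(41,88)=(41*31+88)%997=362 h(2,53)=(2*31+53)%997=115 h(76,76)=(76*31+76)%997=438 -> [362, 115, 438]
  L2: h(362,115)=(362*31+115)%997=370 h(438,438)=(438*31+438)%997=58 -> [370, 58]
  L3: h(370,58)=(370*31+58)%997=561 -> [561]
  root = 561 != target 6
Candidate C: set leaf[2] = 3 -> leaves = [41, 9, 3, 53, 76]
  L0: [41, 9, 3, 53, 76]
  L1: h(41,9)=(41*31+9)%997=283 h(3,53)=(3*31+53)%997=146 h(76,76)=(76*31+76)%997=438 -> [283, 146, 438]
  L2: h(283,146)=(283*31+146)%997=943 h(438,438)=(438*31+438)%997=58 -> [943, 58]
  L3: h(943,58)=(943*31+58)%997=378 -> [378]
  root = 378 != target 6
Candidate D: set leaf[3] = 72 -> leaves = [41, 9, 2, 72, 76]
  L0: [41, 9, 2, 72, 76]
  L1: h(41,9)=(41*31+9)%997=283 h(2,72)=(2*31+72)%997=134 h(76,76)=(76*31+76)%997=438 -> [283, 134, 438]
  L2: h(283,134)=(283*31+134)%997=931 h(438,438)=(438*31+438)%997=58 -> [931, 58]
  L3: h(931,58)=(931*31+58)%997=6 -> [6]
  root = 6 == target 6  ** MATCH **
Candidate D produces the target root.

Answer: D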